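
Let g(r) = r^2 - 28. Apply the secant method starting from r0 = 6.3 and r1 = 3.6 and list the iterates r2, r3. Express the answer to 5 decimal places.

g(6.3) = 11.6900000, g(3.6) = -15.0400000
r2 = 3.6000000 − (-15.0400000)·(3.6000000 − 6.3000000) / (-15.0400000 − 11.6900000) = 3.6000000 − (40.6080000)/(-26.7300000) = 5.1191919
g(5.1191919) = -1.7938741
r3 = 5.1191919 − (-1.7938741)·(5.1191919 − 3.6000000) / (-1.7938741 − (-15.0400000)) = 5.1191919 − (-2.7252390)/(13.2461259) = 5.3249305

5.11919, 5.32493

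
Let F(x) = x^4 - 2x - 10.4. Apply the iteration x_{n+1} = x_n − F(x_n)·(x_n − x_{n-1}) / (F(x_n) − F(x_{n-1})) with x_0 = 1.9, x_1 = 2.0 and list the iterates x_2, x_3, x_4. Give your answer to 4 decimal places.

F(1.9) = -1.167900, F(2.0) = 1.600000
x_2 = 2.000000 − 1.600000·(2.000000 − 1.900000) / (1.600000 − (-1.167900)) = 2.000000 − (0.160000)/(2.767900) = 1.942194
F(1.942194) = -0.055505
x_3 = 1.942194 − (-0.055505)·(1.942194 − 2.000000) / (-0.055505 − 1.600000) = 1.942194 − (0.003209)/(-1.655505) = 1.944133
F(1.944133) = -0.002501
x_4 = 1.944133 − (-0.002501)·(1.944133 − 1.942194) / (-0.002501 − (-0.055505)) = 1.944133 − (-0.000005)/(0.053004) = 1.944224

1.9422, 1.9441, 1.9442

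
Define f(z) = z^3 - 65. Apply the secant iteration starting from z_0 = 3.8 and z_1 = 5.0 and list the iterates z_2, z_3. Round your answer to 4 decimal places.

3.9733, 4.0108

f(3.8) = -10.128000, f(5.0) = 60.000000
z_2 = 5.000000 − 60.000000·(5.000000 − 3.800000) / (60.000000 − (-10.128000)) = 5.000000 − (72.000000)/(70.128000) = 3.973306
f(3.973306) = -2.272782
z_3 = 3.973306 − (-2.272782)·(3.973306 − 5.000000) / (-2.272782 − 60.000000) = 3.973306 − (2.333452)/(-62.272782) = 4.010777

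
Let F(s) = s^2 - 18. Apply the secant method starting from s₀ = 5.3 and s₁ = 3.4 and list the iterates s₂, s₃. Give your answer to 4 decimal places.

4.1402, 4.2541

F(5.3) = 10.090000, F(3.4) = -6.440000
s₂ = 3.400000 − (-6.440000)·(3.400000 − 5.300000) / (-6.440000 − 10.090000) = 3.400000 − (12.236000)/(-16.530000) = 4.140230
F(4.140230) = -0.858496
s₃ = 4.140230 − (-0.858496)·(4.140230 − 3.400000) / (-0.858496 − (-6.440000)) = 4.140230 − (-0.635485)/(5.581504) = 4.254085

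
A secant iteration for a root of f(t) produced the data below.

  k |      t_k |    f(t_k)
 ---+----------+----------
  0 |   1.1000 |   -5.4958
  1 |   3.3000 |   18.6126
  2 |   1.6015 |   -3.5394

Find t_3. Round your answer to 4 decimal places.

t_3 = 1.6015 − (-3.5394)·(1.6015 − 3.3000) / (-3.5394 − 18.6126)
   = 1.6015 − (6.011671)/(-22.152000) = 1.872883

1.8729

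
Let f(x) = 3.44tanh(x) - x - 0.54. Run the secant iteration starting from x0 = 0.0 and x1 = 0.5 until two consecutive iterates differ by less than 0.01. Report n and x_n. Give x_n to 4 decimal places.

n = 4, x_n = 0.2267

f(0.0) = -0.540000, f(0.5) = 0.549683
x2 = 0.500000 − 0.549683·(0.500000)/(1.089683) = 0.247778;  |Δ| = 0.252222
f(0.247778) = 0.047554
x3 = 0.247778 − 0.047554·(-0.252222)/(-0.502129) = 0.223892;  |Δ| = 0.023887
f(0.223892) = -0.006320
x4 = 0.223892 − (-0.006320)·(-0.023887)/(-0.053875) = 0.226694;  |Δ| = 0.002802
|x4 − x3| = 0.002802 < 0.01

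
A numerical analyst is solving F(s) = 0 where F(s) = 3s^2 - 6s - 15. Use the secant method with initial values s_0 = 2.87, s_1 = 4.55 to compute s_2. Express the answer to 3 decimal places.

F(2.87) = -7.50930, F(4.55) = 19.80750
s_2 = 4.55000 − 19.80750·(4.55000 − 2.87000) / (19.80750 − (-7.50930)) = 4.55000 − (33.27660)/(27.31680) = 3.33183

3.332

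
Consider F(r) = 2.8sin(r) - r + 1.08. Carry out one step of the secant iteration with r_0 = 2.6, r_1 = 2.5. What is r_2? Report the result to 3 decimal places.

F(2.6) = -0.07660, F(2.5) = 0.25572
r_2 = 2.50000 − 0.25572·(2.50000 − 2.60000) / (0.25572 − (-0.07660)) = 2.50000 − (-0.02557)/(0.33232) = 2.57695

2.577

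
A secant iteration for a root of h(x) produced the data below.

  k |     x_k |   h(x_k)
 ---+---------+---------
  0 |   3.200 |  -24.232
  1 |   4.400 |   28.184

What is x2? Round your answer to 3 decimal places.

3.755

x2 = 4.400 − 28.184·(4.400 − 3.200) / (28.184 − (-24.232))
   = 4.400 − (33.82080)/(52.41600) = 3.75476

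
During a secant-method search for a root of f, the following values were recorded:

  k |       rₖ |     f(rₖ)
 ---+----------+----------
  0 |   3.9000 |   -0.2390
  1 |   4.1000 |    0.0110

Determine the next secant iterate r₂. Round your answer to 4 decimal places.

r₂ = 4.1000 − 0.0110·(4.1000 − 3.9000) / (0.0110 − (-0.2390))
   = 4.1000 − (0.002200)/(0.250000) = 4.091200

4.0912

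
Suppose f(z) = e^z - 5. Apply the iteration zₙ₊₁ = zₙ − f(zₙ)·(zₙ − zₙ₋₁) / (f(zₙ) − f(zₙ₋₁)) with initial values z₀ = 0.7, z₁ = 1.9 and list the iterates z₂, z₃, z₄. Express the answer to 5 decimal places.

f(0.7) = -2.9862473, f(1.9) = 1.6858944
z₂ = 1.9000000 − 1.6858944·(1.9000000 − 0.7000000) / (1.6858944 − (-2.9862473)) = 1.9000000 − (2.0230733)/(4.6721417) = 1.4669923
f(1.4669923) = -0.6638264
z₃ = 1.4669923 − (-0.6638264)·(1.4669923 − 1.9000000) / (-0.6638264 − 1.6858944) = 1.4669923 − (0.2874419)/(-2.3497208) = 1.5893226
f(1.5893226) = -0.0995720
z₄ = 1.5893226 − (-0.0995720)·(1.5893226 − 1.4669923) / (-0.0995720 − (-0.6638264)) = 1.5893226 − (-0.0121807)/(0.5642544) = 1.6109097

1.46699, 1.58932, 1.61091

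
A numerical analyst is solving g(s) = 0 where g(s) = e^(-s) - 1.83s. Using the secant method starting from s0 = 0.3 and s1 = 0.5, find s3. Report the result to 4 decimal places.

g(0.3) = 0.191818, g(0.5) = -0.308469
s2 = 0.500000 − (-0.308469)·(0.500000 − 0.300000) / (-0.308469 − 0.191818) = 0.500000 − (-0.061694)/(-0.500288) = 0.376683
g(0.376683) = -0.003197
s3 = 0.376683 − (-0.003197)·(0.376683 − 0.500000) / (-0.003197 − (-0.308469)) = 0.376683 − (0.000394)/(0.305273) = 0.375392

0.3754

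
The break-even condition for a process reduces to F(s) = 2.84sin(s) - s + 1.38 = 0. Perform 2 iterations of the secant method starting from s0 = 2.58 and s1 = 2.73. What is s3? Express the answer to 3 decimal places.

F(2.58) = 0.31240, F(2.73) = -0.21380
s2 = 2.73000 − (-0.21380)·(2.73000 − 2.58000) / (-0.21380 − 0.31240) = 2.73000 − (-0.03207)/(-0.52620) = 2.66905
F(2.66905) = 0.00357
s3 = 2.66905 − 0.00357·(2.66905 − 2.73000) / (0.00357 − (-0.21380)) = 2.66905 − (-0.00022)/(0.21737) = 2.67005

2.670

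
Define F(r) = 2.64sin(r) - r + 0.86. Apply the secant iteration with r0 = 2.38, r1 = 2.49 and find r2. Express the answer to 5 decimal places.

F(2.38) = 0.3017980, F(2.49) = -0.0289627
r2 = 2.4900000 − (-0.0289627)·(2.4900000 − 2.3800000) / (-0.0289627 − 0.3017980) = 2.4900000 − (-0.0031859)/(-0.3307607) = 2.4803680

2.48037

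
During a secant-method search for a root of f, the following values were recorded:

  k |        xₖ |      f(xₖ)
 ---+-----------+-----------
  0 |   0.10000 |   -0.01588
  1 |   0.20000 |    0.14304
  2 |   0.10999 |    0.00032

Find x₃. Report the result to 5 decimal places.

x₃ = 0.10999 − 0.00032·(0.10999 − 0.20000) / (0.00032 − 0.14304)
   = 0.10999 − (-0.0000288)/(-0.1427200) = 0.1097882

0.10979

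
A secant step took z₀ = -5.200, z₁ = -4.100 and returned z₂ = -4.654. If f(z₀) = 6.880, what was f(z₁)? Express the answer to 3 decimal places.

The secant line through (-5.200, 6.880) and (-4.100, f(z₁)) crosses zero at z₂ = -4.654.
So (-5.200, 6.880), (-4.100, f(z₁)), (-4.654, 0) are collinear:
f(z₁) = 6.880 · (-4.100 − (-4.654)) / (-5.200 − (-4.654)) = 6.880 · (0.55400)/(-0.54600) = -6.98081

-6.981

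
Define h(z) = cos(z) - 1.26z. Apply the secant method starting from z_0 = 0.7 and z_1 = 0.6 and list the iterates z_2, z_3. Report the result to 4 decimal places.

h(0.7) = -0.117158, h(0.6) = 0.069336
z_2 = 0.600000 − 0.069336·(0.600000 − 0.700000) / (0.069336 − (-0.117158)) = 0.600000 − (-0.006934)/(0.186493) = 0.637179
h(0.637179) = 0.000932
z_3 = 0.637179 − 0.000932·(0.637179 − 0.600000) / (0.000932 − 0.069336) = 0.637179 − (0.000035)/(-0.068403) = 0.637685

0.6372, 0.6377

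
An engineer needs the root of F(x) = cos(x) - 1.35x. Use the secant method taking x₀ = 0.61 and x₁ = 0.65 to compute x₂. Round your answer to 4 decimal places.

F(0.61) = -0.003852, F(0.65) = -0.081416
x₂ = 0.650000 − (-0.081416)·(0.650000 − 0.610000) / (-0.081416 − (-0.003852)) = 0.650000 − (-0.003257)/(-0.077564) = 0.608014

0.6080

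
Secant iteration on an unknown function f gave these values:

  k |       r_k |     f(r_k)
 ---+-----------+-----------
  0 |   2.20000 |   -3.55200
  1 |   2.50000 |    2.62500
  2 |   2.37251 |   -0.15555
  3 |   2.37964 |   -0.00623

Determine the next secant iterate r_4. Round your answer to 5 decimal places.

2.37994

r_4 = 2.37964 − (-0.00623)·(2.37964 − 2.37251) / (-0.00623 − (-0.15555))
   = 2.37964 − (-0.0000444)/(0.1493200) = 2.3799375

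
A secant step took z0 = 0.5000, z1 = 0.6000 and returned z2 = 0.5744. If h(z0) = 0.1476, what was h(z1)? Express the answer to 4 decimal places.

-0.0508

The secant line through (0.5000, 0.1476) and (0.6000, h(z1)) crosses zero at z2 = 0.5744.
So (0.5000, 0.1476), (0.6000, h(z1)), (0.5744, 0) are collinear:
h(z1) = 0.1476 · (0.6000 − 0.5744) / (0.5000 − 0.5744) = 0.1476 · (0.025600)/(-0.074400) = -0.050787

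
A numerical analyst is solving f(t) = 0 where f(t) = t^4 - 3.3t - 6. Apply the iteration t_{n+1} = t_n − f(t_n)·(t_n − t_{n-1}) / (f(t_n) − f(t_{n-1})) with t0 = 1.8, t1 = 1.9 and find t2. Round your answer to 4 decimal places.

1.8654

f(1.8) = -1.442400, f(1.9) = 0.762100
t2 = 1.900000 − 0.762100·(1.900000 − 1.800000) / (0.762100 − (-1.442400)) = 1.900000 − (0.076210)/(2.204500) = 1.865430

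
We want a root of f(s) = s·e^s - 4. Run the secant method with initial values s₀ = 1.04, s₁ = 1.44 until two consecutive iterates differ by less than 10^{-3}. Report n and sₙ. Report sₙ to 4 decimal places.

n = 5, sₙ = 1.2022

f(1.04) = -1.057614, f(1.44) = 2.077802
s₂ = 1.440000 − 2.077802·(0.400000)/(3.135416) = 1.174925;  |Δ| = 0.265075
f(1.174925) = -0.195711
s₃ = 1.174925 − (-0.195711)·(-0.265075)/(-2.273513) = 1.197743;  |Δ| = 0.022818
f(1.197743) = -0.032316
s₄ = 1.197743 − (-0.032316)·(0.022818)/(0.163395) = 1.202256;  |Δ| = 0.004513
f(1.202256) = 0.000648
s₅ = 1.202256 − 0.000648·(0.004513)/(0.032964) = 1.202168;  |Δ| = 0.000089
|s₅ − s₄| = 0.000089 < 10^{-3}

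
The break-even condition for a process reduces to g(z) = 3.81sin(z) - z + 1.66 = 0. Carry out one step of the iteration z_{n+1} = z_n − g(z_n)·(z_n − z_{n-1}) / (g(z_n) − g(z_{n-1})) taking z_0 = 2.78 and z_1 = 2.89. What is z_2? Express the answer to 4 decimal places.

2.8292

g(2.78) = 0.227842, g(2.89) = -0.281513
z_2 = 2.890000 − (-0.281513)·(2.890000 − 2.780000) / (-0.281513 − 0.227842) = 2.890000 − (-0.030966)/(-0.509355) = 2.829205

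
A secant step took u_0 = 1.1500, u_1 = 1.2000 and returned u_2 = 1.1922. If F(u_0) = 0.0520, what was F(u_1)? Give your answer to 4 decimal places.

The secant line through (1.1500, 0.0520) and (1.2000, F(u_1)) crosses zero at u_2 = 1.1922.
So (1.1500, 0.0520), (1.2000, F(u_1)), (1.1922, 0) are collinear:
F(u_1) = 0.0520 · (1.2000 − 1.1922) / (1.1500 − 1.1922) = 0.0520 · (0.007800)/(-0.042200) = -0.009611

-0.0096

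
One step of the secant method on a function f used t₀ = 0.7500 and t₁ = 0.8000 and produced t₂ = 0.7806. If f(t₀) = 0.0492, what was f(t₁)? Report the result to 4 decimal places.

-0.0312

The secant line through (0.7500, 0.0492) and (0.8000, f(t₁)) crosses zero at t₂ = 0.7806.
So (0.7500, 0.0492), (0.8000, f(t₁)), (0.7806, 0) are collinear:
f(t₁) = 0.0492 · (0.8000 − 0.7806) / (0.7500 − 0.7806) = 0.0492 · (0.019400)/(-0.030600) = -0.031192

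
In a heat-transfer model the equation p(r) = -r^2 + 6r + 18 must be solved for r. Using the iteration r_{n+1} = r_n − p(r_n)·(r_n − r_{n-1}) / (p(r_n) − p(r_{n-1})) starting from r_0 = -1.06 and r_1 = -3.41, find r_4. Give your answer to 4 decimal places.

p(-1.06) = 10.516400, p(-3.41) = -14.088100
r_2 = -3.410000 − (-14.088100)·(-3.410000 − (-1.060000)) / (-14.088100 − 10.516400) = -3.410000 − (33.107035)/(-24.604500) = -2.064432
p(-2.064432) = 1.351531
r_3 = -2.064432 − 1.351531·(-2.064432 − (-3.410000)) / (1.351531 − (-14.088100)) = -2.064432 − (1.818578)/(15.439631) = -2.182218
p(-2.182218) = 0.144616
r_4 = -2.182218 − 0.144616·(-2.182218 − (-2.064432)) / (0.144616 − 1.351531) = -2.182218 − (-0.017034)/(-1.206916) = -2.196332

-2.1963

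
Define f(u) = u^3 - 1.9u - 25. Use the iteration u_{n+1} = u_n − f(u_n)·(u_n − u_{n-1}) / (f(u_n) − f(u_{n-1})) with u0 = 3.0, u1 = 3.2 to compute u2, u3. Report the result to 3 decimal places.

3.137, 3.140

f(3.0) = -3.70000, f(3.2) = 1.68800
u2 = 3.20000 − 1.68800·(3.20000 − 3.00000) / (1.68800 − (-3.70000)) = 3.20000 − (0.33760)/(5.38800) = 3.13734
f(3.13734) = -0.08035
u3 = 3.13734 − (-0.08035)·(3.13734 − 3.20000) / (-0.08035 − 1.68800) = 3.13734 − (0.00503)/(-1.76835) = 3.14019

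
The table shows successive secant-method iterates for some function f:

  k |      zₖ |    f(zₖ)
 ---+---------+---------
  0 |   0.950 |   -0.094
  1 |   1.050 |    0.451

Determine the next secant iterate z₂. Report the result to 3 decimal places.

z₂ = 1.050 − 0.451·(1.050 − 0.950) / (0.451 − (-0.094))
   = 1.050 − (0.04510)/(0.54500) = 0.96725

0.967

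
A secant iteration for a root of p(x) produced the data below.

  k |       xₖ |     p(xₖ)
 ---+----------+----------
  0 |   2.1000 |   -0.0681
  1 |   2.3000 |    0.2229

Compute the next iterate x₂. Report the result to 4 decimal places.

2.1468

x₂ = 2.3000 − 0.2229·(2.3000 − 2.1000) / (0.2229 − (-0.0681))
   = 2.3000 − (0.044580)/(0.291000) = 2.146804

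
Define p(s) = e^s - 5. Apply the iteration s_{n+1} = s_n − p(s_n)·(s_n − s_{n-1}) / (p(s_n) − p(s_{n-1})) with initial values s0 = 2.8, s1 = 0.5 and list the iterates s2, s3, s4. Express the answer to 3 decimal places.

p(2.8) = 11.44465, p(0.5) = -3.35128
s2 = 0.50000 − (-3.35128)·(0.50000 − 2.80000) / (-3.35128 − 11.44465) = 0.50000 − (7.70794)/(-14.79593) = 1.02095
p(1.02095) = -2.22417
s3 = 1.02095 − (-2.22417)·(1.02095 − 0.50000) / (-2.22417 − (-3.35128)) = 1.02095 − (-1.15868)/(1.12711) = 2.04896
p(2.04896) = 2.75984
s4 = 2.04896 − 2.75984·(2.04896 − 1.02095) / (2.75984 − (-2.22417)) = 2.04896 − (2.83714)/(4.98400) = 1.47971

1.021, 2.049, 1.480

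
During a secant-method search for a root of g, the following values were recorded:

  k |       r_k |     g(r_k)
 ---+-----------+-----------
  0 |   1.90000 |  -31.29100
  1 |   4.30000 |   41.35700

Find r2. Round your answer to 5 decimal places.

2.93373

r2 = 4.30000 − 41.35700·(4.30000 − 1.90000) / (41.35700 − (-31.29100))
   = 4.30000 − (99.2568000)/(72.6480000) = 2.9337298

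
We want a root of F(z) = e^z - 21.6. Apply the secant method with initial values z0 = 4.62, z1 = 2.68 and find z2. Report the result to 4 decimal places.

2.8366

F(4.62) = 79.894032, F(2.68) = -7.014907
z2 = 2.680000 − (-7.014907)·(2.680000 − 4.620000) / (-7.014907 − 79.894032) = 2.680000 − (13.608919)/(-86.908939) = 2.836588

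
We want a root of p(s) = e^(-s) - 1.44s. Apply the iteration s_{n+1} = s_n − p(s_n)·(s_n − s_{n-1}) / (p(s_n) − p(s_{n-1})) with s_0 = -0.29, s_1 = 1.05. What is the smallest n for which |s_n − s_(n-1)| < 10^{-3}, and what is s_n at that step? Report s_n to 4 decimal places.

p(-0.29) = 1.754027, p(1.05) = -1.162062
s_2 = 1.050000 − (-1.162062)·(1.340000)/(-2.916090) = 0.516010;  |Δ| = 0.533990
p(0.516010) = -0.146157
s_3 = 0.516010 − (-0.146157)·(-0.533990)/(1.015906) = 0.439186;  |Δ| = 0.076824
p(0.439186) = 0.012134
s_4 = 0.439186 − 0.012134·(-0.076824)/(0.158290) = 0.445075;  |Δ| = 0.005889
p(0.445075) = -0.000131
s_5 = 0.445075 − (-0.000131)·(0.005889)/(-0.012265) = 0.445012;  |Δ| = 0.000063
|s_5 − s_4| = 0.000063 < 10^{-3}

n = 5, s_n = 0.4450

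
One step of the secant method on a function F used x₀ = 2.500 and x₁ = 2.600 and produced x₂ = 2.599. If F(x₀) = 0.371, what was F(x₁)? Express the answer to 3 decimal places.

The secant line through (2.500, 0.371) and (2.600, F(x₁)) crosses zero at x₂ = 2.599.
So (2.500, 0.371), (2.600, F(x₁)), (2.599, 0) are collinear:
F(x₁) = 0.371 · (2.600 − 2.599) / (2.500 − 2.599) = 0.371 · (0.00100)/(-0.09900) = -0.00375

-0.004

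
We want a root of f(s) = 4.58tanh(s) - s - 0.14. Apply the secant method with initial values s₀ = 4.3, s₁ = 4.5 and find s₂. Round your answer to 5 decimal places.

f(4.3) = 0.1383139, f(4.5) = -0.0611303
s₂ = 4.5000000 − (-0.0611303)·(4.5000000 − 4.3000000) / (-0.0611303 − 0.1383139) = 4.5000000 − (-0.0122261)/(-0.1994442) = 4.4386993

4.43870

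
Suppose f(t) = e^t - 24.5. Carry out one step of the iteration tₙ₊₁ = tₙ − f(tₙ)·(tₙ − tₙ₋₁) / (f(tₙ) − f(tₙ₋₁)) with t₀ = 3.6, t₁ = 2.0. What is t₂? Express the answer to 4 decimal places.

2.9373

f(3.6) = 12.098234, f(2.0) = -17.110944
t₂ = 2.000000 − (-17.110944)·(2.000000 − 3.600000) / (-17.110944 − 12.098234) = 2.000000 − (27.377510)/(-29.209178) = 2.937291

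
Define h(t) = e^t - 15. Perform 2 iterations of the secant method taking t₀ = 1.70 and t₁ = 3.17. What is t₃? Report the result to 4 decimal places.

2.6542

h(1.70) = -9.526053, h(3.17) = 8.807484
t₂ = 3.170000 − 8.807484·(3.170000 − 1.700000) / (8.807484 − (-9.526053)) = 3.170000 − (12.947002)/(18.333537) = 2.463808
h(2.463808) = -3.250535
t₃ = 2.463808 − (-3.250535)·(2.463808 − 3.170000) / (-3.250535 − 8.807484) = 2.463808 − (2.295502)/(-12.058019) = 2.654179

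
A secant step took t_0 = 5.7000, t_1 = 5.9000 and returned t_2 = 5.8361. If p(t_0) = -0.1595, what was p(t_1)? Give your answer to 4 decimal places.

The secant line through (5.7000, -0.1595) and (5.9000, p(t_1)) crosses zero at t_2 = 5.8361.
So (5.7000, -0.1595), (5.9000, p(t_1)), (5.8361, 0) are collinear:
p(t_1) = -0.1595 · (5.9000 − 5.8361) / (5.7000 − 5.8361) = -0.1595 · (0.063900)/(-0.136100) = 0.074886

0.0749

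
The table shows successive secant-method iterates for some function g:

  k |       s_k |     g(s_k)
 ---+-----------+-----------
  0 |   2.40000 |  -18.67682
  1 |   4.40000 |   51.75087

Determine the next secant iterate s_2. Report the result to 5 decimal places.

s_2 = 4.40000 − 51.75087·(4.40000 − 2.40000) / (51.75087 − (-18.67682))
   = 4.40000 − (103.5017400)/(70.4276900) = 2.9303829

2.93038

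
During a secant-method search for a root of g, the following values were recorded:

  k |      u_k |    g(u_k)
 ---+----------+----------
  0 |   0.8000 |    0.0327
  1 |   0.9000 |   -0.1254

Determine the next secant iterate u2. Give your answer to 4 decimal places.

u2 = 0.9000 − (-0.1254)·(0.9000 − 0.8000) / (-0.1254 − 0.0327)
   = 0.9000 − (-0.012540)/(-0.158100) = 0.820683

0.8207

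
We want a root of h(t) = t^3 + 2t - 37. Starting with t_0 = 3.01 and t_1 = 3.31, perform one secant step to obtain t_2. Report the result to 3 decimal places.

h(3.01) = -3.70910, h(3.31) = 5.88469
t_2 = 3.31000 − 5.88469·(3.31000 − 3.01000) / (5.88469 − (-3.70910)) = 3.31000 − (1.76541)/(9.59379) = 3.12598

3.126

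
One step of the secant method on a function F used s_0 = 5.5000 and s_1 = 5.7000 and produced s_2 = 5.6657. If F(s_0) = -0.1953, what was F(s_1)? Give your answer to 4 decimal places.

The secant line through (5.5000, -0.1953) and (5.7000, F(s_1)) crosses zero at s_2 = 5.6657.
So (5.5000, -0.1953), (5.7000, F(s_1)), (5.6657, 0) are collinear:
F(s_1) = -0.1953 · (5.7000 − 5.6657) / (5.5000 − 5.6657) = -0.1953 · (0.034300)/(-0.165700) = 0.040427

0.0404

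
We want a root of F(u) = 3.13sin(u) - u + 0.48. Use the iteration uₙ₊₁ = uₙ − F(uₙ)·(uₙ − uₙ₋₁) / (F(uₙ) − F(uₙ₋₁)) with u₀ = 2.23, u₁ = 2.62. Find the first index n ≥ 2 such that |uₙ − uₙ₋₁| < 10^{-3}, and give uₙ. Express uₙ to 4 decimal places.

F(2.23) = 0.724203, F(2.62) = -0.580441
u₂ = 2.620000 − (-0.580441)·(0.390000)/(-1.304644) = 2.446488;  |Δ| = 0.173512
F(2.446488) = 0.038172
u₃ = 2.446488 − 0.038172·(-0.173512)/(0.618613) = 2.457194;  |Δ| = 0.010707
F(2.457194) = 0.001614
u₄ = 2.457194 − 0.001614·(0.010707)/(-0.036558) = 2.457667;  |Δ| = 0.000473
|u₄ − u₃| = 0.000473 < 10^{-3}

n = 4, uₙ = 2.4577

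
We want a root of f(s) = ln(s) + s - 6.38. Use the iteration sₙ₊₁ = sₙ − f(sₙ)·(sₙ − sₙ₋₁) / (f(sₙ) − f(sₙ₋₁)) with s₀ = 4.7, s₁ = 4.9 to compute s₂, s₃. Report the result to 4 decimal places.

4.8096, 4.8094

f(4.7) = -0.132437, f(4.9) = 0.109235
s₂ = 4.900000 − 0.109235·(4.900000 − 4.700000) / (0.109235 − (-0.132437)) = 4.900000 − (0.021847)/(0.241673) = 4.809601
f(4.809601) = 0.000215
s₃ = 4.809601 − 0.000215·(4.809601 − 4.900000) / (0.000215 − 0.109235) = 4.809601 − (-0.000019)/(-0.109020) = 4.809423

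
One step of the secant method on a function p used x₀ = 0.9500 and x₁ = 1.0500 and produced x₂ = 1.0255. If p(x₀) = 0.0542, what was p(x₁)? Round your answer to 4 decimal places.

The secant line through (0.9500, 0.0542) and (1.0500, p(x₁)) crosses zero at x₂ = 1.0255.
So (0.9500, 0.0542), (1.0500, p(x₁)), (1.0255, 0) are collinear:
p(x₁) = 0.0542 · (1.0500 − 1.0255) / (0.9500 − 1.0255) = 0.0542 · (0.024500)/(-0.075500) = -0.017588

-0.0176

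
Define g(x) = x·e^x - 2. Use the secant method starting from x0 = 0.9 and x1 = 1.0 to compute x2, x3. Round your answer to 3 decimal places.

g(0.9) = 0.21364, g(1.0) = 0.71828
x2 = 1.00000 − 0.71828·(1.00000 − 0.90000) / (0.71828 − 0.21364) = 1.00000 − (0.07183)/(0.50464) = 0.85766
g(0.85766) = 0.02207
x3 = 0.85766 − 0.02207·(0.85766 − 1.00000) / (0.02207 − 0.71828) = 0.85766 − (-0.00314)/(-0.69621) = 0.85315

0.858, 0.853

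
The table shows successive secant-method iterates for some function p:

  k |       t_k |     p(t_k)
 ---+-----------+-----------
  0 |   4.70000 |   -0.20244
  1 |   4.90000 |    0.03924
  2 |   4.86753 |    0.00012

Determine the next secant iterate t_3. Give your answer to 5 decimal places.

t_3 = 4.86753 − 0.00012·(4.86753 − 4.90000) / (0.00012 − 0.03924)
   = 4.86753 − (-0.0000039)/(-0.0391200) = 4.8674304

4.86743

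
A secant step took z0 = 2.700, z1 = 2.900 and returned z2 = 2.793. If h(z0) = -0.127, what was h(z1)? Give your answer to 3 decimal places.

The secant line through (2.700, -0.127) and (2.900, h(z1)) crosses zero at z2 = 2.793.
So (2.700, -0.127), (2.900, h(z1)), (2.793, 0) are collinear:
h(z1) = -0.127 · (2.900 − 2.793) / (2.700 − 2.793) = -0.127 · (0.10700)/(-0.09300) = 0.14612

0.146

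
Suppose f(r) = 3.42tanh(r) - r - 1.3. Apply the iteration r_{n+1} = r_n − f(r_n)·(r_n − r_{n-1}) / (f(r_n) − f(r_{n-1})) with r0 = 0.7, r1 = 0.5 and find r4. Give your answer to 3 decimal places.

f(0.7) = 0.06694, f(0.5) = -0.21956
r2 = 0.50000 − (-0.21956)·(0.50000 − 0.70000) / (-0.21956 − 0.06694) = 0.50000 − (0.04391)/(-0.28650) = 0.65327
f(0.65327) = 0.00936
r3 = 0.65327 − 0.00936·(0.65327 − 0.50000) / (0.00936 − (-0.21956)) = 0.65327 − (0.00143)/(0.22892) = 0.64701
f(0.64701) = 0.00120
r4 = 0.64701 − 0.00120·(0.64701 − 0.65327) / (0.00120 − 0.00936) = 0.64701 − (-0.00001)/(-0.00816) = 0.64608

0.646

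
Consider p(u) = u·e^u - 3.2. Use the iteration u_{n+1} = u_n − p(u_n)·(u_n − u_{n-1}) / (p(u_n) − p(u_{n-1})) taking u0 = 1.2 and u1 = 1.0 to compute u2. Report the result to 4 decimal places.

p(1.2) = 0.784140, p(1.0) = -0.481718
u2 = 1.000000 − (-0.481718)·(1.000000 − 1.200000) / (-0.481718 − 0.784140) = 1.000000 − (0.096344)/(-1.265858) = 1.076109

1.0761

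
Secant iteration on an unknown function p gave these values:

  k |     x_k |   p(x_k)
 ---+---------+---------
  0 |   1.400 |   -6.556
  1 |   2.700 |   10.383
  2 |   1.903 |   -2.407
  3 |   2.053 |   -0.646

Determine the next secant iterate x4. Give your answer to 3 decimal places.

x4 = 2.053 − (-0.646)·(2.053 − 1.903) / (-0.646 − (-2.407))
   = 2.053 − (-0.09690)/(1.76100) = 2.10803

2.108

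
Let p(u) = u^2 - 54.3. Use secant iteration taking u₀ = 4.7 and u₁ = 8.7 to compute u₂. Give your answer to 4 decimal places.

7.1037

p(4.7) = -32.210000, p(8.7) = 21.390000
u₂ = 8.700000 − 21.390000·(8.700000 − 4.700000) / (21.390000 − (-32.210000)) = 8.700000 − (85.560000)/(53.600000) = 7.103731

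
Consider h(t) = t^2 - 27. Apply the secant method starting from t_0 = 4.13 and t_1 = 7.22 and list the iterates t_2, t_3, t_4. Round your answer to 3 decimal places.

5.006, 5.165, 5.197

h(4.13) = -9.94310, h(7.22) = 25.12840
t_2 = 7.22000 − 25.12840·(7.22000 − 4.13000) / (25.12840 − (-9.94310)) = 7.22000 − (77.64676)/(35.07150) = 5.00604
h(5.00604) = -1.93952
t_3 = 5.00604 − (-1.93952)·(5.00604 − 7.22000) / (-1.93952 − 25.12840) = 5.00604 − (4.29402)/(-27.06792) = 5.16468
h(5.16468) = -0.32605
t_4 = 5.16468 − (-0.32605)·(5.16468 − 5.00604) / (-0.32605 − (-1.93952)) = 5.16468 − (-0.05172)/(1.61347) = 5.19674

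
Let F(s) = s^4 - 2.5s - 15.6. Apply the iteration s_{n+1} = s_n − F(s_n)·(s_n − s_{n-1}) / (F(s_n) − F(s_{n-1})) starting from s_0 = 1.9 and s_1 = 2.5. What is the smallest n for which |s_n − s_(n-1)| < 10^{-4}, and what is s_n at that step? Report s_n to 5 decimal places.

n = 6, s_n = 2.13938

F(1.9) = -7.3179000, F(2.5) = 17.2125000
s_2 = 2.5000000 − 17.2125000·(0.6000000)/(24.5304000) = 2.0789918;  |Δ| = 0.4210082
F(2.0789918) = -2.1160076
s_3 = 2.0789918 − (-2.1160076)·(-0.4210082)/(-19.3285076) = 2.1250821;  |Δ| = 0.0460903
F(2.1250821) = -0.5186856
s_4 = 2.1250821 − (-0.5186856)·(0.0460903)/(1.5973220) = 2.1400486;  |Δ| = 0.0149665
F(2.1400486) = 0.0245202
s_5 = 2.1400486 − 0.0245202·(0.0149665)/(0.5432058) = 2.1393730;  |Δ| = 0.0006756
F(2.1393730) = -0.0002640
s_6 = 2.1393730 − (-0.0002640)·(-0.0006756)/(-0.0247842) = 2.1393802;  |Δ| = 0.0000072
|s_6 − s_5| = 0.0000072 < 10^{-4}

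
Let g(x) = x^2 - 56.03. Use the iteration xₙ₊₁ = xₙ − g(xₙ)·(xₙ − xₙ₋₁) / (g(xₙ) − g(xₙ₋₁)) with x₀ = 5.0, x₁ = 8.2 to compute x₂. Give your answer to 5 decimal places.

7.35076

g(5.0) = -31.0300000, g(8.2) = 11.2100000
x₂ = 8.2000000 − 11.2100000·(8.2000000 − 5.0000000) / (11.2100000 − (-31.0300000)) = 8.2000000 − (35.8720000)/(42.2400000) = 7.3507576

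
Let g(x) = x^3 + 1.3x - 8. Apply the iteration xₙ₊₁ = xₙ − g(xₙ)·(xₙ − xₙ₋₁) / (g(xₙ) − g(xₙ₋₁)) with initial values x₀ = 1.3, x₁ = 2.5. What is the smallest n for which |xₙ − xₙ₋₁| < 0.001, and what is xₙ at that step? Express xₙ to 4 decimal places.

g(1.3) = -4.113000, g(2.5) = 10.875000
x₂ = 2.500000 − 10.875000·(1.200000)/(14.988000) = 1.629303;  |Δ| = 0.870697
g(1.629303) = -1.556708
x₃ = 1.629303 − (-1.556708)·(-0.870697)/(-12.431708) = 1.738333;  |Δ| = 0.109029
g(1.738333) = -0.487272
x₄ = 1.738333 − (-0.487272)·(0.109029)/(1.069436) = 1.788010;  |Δ| = 0.049678
g(1.788010) = 0.040648
x₅ = 1.788010 − 0.040648·(0.049678)/(0.527920) = 1.784185;  |Δ| = 0.003825
g(1.784185) = -0.000931
x₆ = 1.784185 − (-0.000931)·(-0.003825)/(-0.041579) = 1.784271;  |Δ| = 0.000086
|x₆ − x₅| = 0.000086 < 0.001

n = 6, xₙ = 1.7843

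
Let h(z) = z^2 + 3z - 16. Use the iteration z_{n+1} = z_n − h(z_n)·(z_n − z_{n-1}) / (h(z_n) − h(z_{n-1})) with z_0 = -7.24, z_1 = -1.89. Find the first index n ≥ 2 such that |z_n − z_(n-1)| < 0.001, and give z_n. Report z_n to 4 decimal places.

n = 7, z_n = -5.7720

h(-7.24) = 14.697600, h(-1.89) = -18.097900
z_2 = -1.890000 − (-18.097900)·(5.350000)/(-32.795500) = -4.842349;  |Δ| = 2.952349
h(-4.842349) = -7.078702
z_3 = -4.842349 − (-7.078702)·(-2.952349)/(11.019198) = -6.738930;  |Δ| = 1.896581
h(-6.738930) = 9.196389
z_4 = -6.738930 − 9.196389·(-1.896581)/(16.275091) = -5.667250;  |Δ| = 1.071680
h(-5.667250) = -0.884030
z_5 = -5.667250 − (-0.884030)·(1.071680)/(-10.080419) = -5.761234;  |Δ| = 0.093984
h(-5.761234) = -0.091888
z_6 = -5.761234 − (-0.091888)·(-0.093984)/(0.792142) = -5.772136;  |Δ| = 0.010902
h(-5.772136) = 0.001143
z_7 = -5.772136 − 0.001143·(-0.010902)/(0.093031) = -5.772002;  |Δ| = 0.000134
|z_7 − z_6| = 0.000134 < 0.001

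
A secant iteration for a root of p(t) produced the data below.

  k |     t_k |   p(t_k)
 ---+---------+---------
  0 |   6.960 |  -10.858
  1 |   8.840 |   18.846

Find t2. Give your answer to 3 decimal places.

7.647

t2 = 8.840 − 18.846·(8.840 − 6.960) / (18.846 − (-10.858))
   = 8.840 − (35.43048)/(29.70400) = 7.64722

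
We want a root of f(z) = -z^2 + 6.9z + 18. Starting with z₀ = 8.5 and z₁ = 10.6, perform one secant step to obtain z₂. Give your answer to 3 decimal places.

f(8.5) = 4.40000, f(10.6) = -21.22000
z₂ = 10.60000 − (-21.22000)·(10.60000 − 8.50000) / (-21.22000 − 4.40000) = 10.60000 − (-44.56200)/(-25.62000) = 8.86066

8.861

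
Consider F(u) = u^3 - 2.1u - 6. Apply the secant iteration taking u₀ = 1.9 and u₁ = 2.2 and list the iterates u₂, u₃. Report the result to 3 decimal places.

2.197, 2.198

F(1.9) = -3.13100, F(2.2) = 0.02800
u₂ = 2.20000 − 0.02800·(2.20000 − 1.90000) / (0.02800 − (-3.13100)) = 2.20000 − (0.00840)/(3.15900) = 2.19734
F(2.19734) = -0.00498
u₃ = 2.19734 − (-0.00498)·(2.19734 − 2.20000) / (-0.00498 − 0.02800) = 2.19734 − (0.00001)/(-0.03298) = 2.19774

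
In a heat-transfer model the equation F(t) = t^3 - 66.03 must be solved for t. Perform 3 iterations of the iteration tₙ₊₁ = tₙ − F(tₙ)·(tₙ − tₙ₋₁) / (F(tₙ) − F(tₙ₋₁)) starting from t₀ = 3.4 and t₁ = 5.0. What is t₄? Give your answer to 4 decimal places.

F(3.4) = -26.726000, F(5.0) = 58.970000
t₂ = 5.000000 − 58.970000·(5.000000 − 3.400000) / (58.970000 − (-26.726000)) = 5.000000 − (94.352000)/(85.696000) = 3.898992
F(3.898992) = -6.756993
t₃ = 3.898992 − (-6.756993)·(3.898992 − 5.000000) / (-6.756993 − 58.970000) = 3.898992 − (7.439505)/(-65.726993) = 4.012180
F(4.012180) = -1.443590
t₄ = 4.012180 − (-1.443590)·(4.012180 − 3.898992) / (-1.443590 − (-6.756993)) = 4.012180 − (-0.163397)/(5.313403) = 4.042932

4.0429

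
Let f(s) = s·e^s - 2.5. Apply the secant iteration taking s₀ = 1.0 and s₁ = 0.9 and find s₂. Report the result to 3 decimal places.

0.957

f(1.0) = 0.21828, f(0.9) = -0.28636
s₂ = 0.90000 − (-0.28636)·(0.90000 − 1.00000) / (-0.28636 − 0.21828) = 0.90000 − (0.02864)/(-0.50464) = 0.95674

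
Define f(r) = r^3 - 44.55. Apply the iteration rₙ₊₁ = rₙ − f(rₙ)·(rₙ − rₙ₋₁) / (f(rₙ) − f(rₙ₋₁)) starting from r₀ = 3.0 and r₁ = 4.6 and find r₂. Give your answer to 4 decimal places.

3.3992

f(3.0) = -17.550000, f(4.6) = 52.786000
r₂ = 4.600000 − 52.786000·(4.600000 − 3.000000) / (52.786000 − (-17.550000)) = 4.600000 − (84.457600)/(70.336000) = 3.399227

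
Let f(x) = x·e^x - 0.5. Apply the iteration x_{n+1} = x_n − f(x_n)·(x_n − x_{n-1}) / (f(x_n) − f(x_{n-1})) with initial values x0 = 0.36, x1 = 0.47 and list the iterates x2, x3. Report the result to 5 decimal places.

f(0.36) = 0.0159986, f(0.47) = 0.2519973
x2 = 0.4700000 − 0.2519973·(0.4700000 − 0.3600000) / (0.2519973 − 0.0159986) = 0.4700000 − (0.0277197)/(0.2359987) = 0.3525430
f(0.3525430) = 0.0015561
x3 = 0.3525430 − 0.0015561·(0.3525430 − 0.4700000) / (0.0015561 − 0.2519973) = 0.3525430 − (-0.0001828)/(-0.2504411) = 0.3518132

0.35254, 0.35181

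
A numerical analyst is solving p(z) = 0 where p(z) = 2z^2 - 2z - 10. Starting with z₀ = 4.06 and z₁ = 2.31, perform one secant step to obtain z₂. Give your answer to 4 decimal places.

2.6776

p(4.06) = 14.847200, p(2.31) = -3.947800
z₂ = 2.310000 − (-3.947800)·(2.310000 − 4.060000) / (-3.947800 − 14.847200) = 2.310000 − (6.908650)/(-18.795000) = 2.677579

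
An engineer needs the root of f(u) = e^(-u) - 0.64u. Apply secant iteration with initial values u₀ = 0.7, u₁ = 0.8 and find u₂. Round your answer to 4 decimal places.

0.7437

f(0.7) = 0.048585, f(0.8) = -0.062671
u₂ = 0.800000 − (-0.062671)·(0.800000 − 0.700000) / (-0.062671 − 0.048585) = 0.800000 − (-0.006267)/(-0.111256) = 0.743670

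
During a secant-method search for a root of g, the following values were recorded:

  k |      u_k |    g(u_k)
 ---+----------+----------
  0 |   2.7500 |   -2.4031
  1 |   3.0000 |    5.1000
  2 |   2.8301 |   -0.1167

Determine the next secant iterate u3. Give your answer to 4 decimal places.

u3 = 2.8301 − (-0.1167)·(2.8301 − 3.0000) / (-0.1167 − 5.1000)
   = 2.8301 − (0.019827)/(-5.216700) = 2.833901

2.8339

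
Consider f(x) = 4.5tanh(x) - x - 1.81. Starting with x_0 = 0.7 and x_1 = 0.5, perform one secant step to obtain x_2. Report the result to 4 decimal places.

f(0.7) = 0.209655, f(0.5) = -0.230473
x_2 = 0.500000 − (-0.230473)·(0.500000 − 0.700000) / (-0.230473 − 0.209655) = 0.500000 − (0.046095)/(-0.440128) = 0.604730

0.6047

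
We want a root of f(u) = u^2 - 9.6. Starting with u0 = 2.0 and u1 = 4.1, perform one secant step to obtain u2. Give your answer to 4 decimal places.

f(2.0) = -5.600000, f(4.1) = 7.210000
u2 = 4.100000 − 7.210000·(4.100000 − 2.000000) / (7.210000 − (-5.600000)) = 4.100000 − (15.141000)/(12.810000) = 2.918033

2.9180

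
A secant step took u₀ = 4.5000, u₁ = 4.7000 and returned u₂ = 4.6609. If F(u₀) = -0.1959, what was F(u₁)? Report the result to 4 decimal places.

The secant line through (4.5000, -0.1959) and (4.7000, F(u₁)) crosses zero at u₂ = 4.6609.
So (4.5000, -0.1959), (4.7000, F(u₁)), (4.6609, 0) are collinear:
F(u₁) = -0.1959 · (4.7000 − 4.6609) / (4.5000 − 4.6609) = -0.1959 · (0.039100)/(-0.160900) = 0.047605

0.0476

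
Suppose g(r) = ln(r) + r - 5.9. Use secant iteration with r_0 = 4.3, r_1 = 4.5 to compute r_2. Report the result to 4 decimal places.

g(4.3) = -0.141385, g(4.5) = 0.104077
r_2 = 4.500000 − 0.104077·(4.500000 − 4.300000) / (0.104077 − (-0.141385)) = 4.500000 − (0.020815)/(0.245462) = 4.415199

4.4152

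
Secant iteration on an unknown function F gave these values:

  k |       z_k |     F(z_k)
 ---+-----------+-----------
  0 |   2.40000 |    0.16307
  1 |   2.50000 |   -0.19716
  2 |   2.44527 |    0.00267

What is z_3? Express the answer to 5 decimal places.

z_3 = 2.44527 − 0.00267·(2.44527 − 2.50000) / (0.00267 − (-0.19716))
   = 2.44527 − (-0.0001461)/(0.1998300) = 2.4460013

2.44600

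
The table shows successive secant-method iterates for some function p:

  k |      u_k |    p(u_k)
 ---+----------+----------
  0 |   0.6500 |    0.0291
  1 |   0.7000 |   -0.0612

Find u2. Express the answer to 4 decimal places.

u2 = 0.7000 − (-0.0612)·(0.7000 − 0.6500) / (-0.0612 − 0.0291)
   = 0.7000 − (-0.003060)/(-0.090300) = 0.666113

0.6661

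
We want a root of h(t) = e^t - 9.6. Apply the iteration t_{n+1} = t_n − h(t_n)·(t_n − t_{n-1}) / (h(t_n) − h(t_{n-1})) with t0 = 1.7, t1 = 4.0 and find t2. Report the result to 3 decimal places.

h(1.7) = -4.12605, h(4.0) = 44.99815
t2 = 4.00000 − 44.99815·(4.00000 − 1.70000) / (44.99815 − (-4.12605)) = 4.00000 − (103.49575)/(49.12420) = 1.89318

1.893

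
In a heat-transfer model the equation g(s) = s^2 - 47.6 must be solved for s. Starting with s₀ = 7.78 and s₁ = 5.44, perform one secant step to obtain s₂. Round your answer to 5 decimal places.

6.80206

g(7.78) = 12.9284000, g(5.44) = -18.0064000
s₂ = 5.4400000 − (-18.0064000)·(5.4400000 − 7.7800000) / (-18.0064000 − 12.9284000) = 5.4400000 − (42.1349760)/(-30.9348000) = 6.8020575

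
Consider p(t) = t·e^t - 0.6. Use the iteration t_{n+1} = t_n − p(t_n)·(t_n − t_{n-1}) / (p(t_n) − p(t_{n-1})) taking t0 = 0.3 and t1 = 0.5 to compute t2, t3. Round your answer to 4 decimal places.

p(0.3) = -0.195042, p(0.5) = 0.224361
t2 = 0.500000 − 0.224361·(0.500000 − 0.300000) / (0.224361 − (-0.195042)) = 0.500000 − (0.044872)/(0.419403) = 0.393010
p(0.393010) = -0.017783
t3 = 0.393010 − (-0.017783)·(0.393010 − 0.500000) / (-0.017783 − 0.224361) = 0.393010 − (0.001903)/(-0.242144) = 0.400867

0.3930, 0.4009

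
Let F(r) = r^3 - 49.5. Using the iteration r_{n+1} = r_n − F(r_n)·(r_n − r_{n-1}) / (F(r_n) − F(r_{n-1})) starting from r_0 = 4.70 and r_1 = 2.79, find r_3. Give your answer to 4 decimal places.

F(4.70) = 54.323000, F(2.79) = -27.782361
r_2 = 2.790000 − (-27.782361)·(2.790000 − 4.700000) / (-27.782361 − 54.323000) = 2.790000 − (53.064310)/(-82.105361) = 3.436295
F(3.436295) = -8.923794
r_3 = 3.436295 − (-8.923794)·(3.436295 − 2.790000) / (-8.923794 − (-27.782361)) = 3.436295 − (-5.767406)/(18.858567) = 3.742120

3.7421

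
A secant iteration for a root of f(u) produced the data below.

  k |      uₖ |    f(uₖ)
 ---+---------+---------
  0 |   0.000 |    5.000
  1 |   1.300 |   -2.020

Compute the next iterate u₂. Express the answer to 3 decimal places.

u₂ = 1.300 − (-2.020)·(1.300 − 0.000) / (-2.020 − 5.000)
   = 1.300 − (-2.62600)/(-7.02000) = 0.92593

0.926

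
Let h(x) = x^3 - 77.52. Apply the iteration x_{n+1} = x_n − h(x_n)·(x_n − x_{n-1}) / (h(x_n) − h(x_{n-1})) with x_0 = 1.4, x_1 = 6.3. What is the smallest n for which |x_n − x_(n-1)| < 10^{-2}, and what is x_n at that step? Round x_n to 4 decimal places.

n = 7, x_n = 4.2639

h(1.4) = -74.776000, h(6.3) = 172.527000
x_2 = 6.300000 − 172.527000·(4.900000)/(247.303000) = 2.881593;  |Δ| = 3.418407
h(2.881593) = -53.592466
x_3 = 2.881593 − (-53.592466)·(-3.418407)/(-226.119466) = 3.691788;  |Δ| = 0.810195
h(3.691788) = -27.203518
x_4 = 3.691788 − (-27.203518)·(0.810195)/(26.388949) = 4.526992;  |Δ| = 0.835204
h(4.526992) = 15.254618
x_5 = 4.526992 − 15.254618·(0.835204)/(42.458135) = 4.226915;  |Δ| = 0.300077
h(4.226915) = -1.998521
x_6 = 4.226915 − (-1.998521)·(-0.300077)/(-17.253139) = 4.261674;  |Δ| = 0.034760
h(4.261674) = -0.120034
x_7 = 4.261674 − (-0.120034)·(0.034760)/(1.878488) = 4.263895;  |Δ| = 0.002221
|x_7 − x_6| = 0.002221 < 10^{-2}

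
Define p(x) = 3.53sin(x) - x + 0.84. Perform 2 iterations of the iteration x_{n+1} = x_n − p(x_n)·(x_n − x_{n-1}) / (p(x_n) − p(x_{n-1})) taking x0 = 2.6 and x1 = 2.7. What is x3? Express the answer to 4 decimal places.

2.6148

p(2.6) = 0.059720, p(2.7) = -0.351349
x2 = 2.700000 − (-0.351349)·(2.700000 − 2.600000) / (-0.351349 − 0.059720) = 2.700000 − (-0.035135)/(-0.411069) = 2.614528
p(2.614528) = 0.001057
x3 = 2.614528 − 0.001057·(2.614528 − 2.700000) / (0.001057 − (-0.351349)) = 2.614528 − (-0.000090)/(0.352406) = 2.614784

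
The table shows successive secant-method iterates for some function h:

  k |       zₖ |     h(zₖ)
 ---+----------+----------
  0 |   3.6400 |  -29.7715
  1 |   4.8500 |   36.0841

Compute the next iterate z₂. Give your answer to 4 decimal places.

z₂ = 4.8500 − 36.0841·(4.8500 − 3.6400) / (36.0841 − (-29.7715))
   = 4.8500 − (43.661761)/(65.855600) = 4.187008

4.1870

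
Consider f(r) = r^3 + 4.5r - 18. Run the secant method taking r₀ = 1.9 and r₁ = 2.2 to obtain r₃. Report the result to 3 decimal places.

f(1.9) = -2.59100, f(2.2) = 2.54800
r₂ = 2.20000 − 2.54800·(2.20000 − 1.90000) / (2.54800 − (-2.59100)) = 2.20000 − (0.76440)/(5.13900) = 2.05126
f(2.05126) = -0.13839
r₃ = 2.05126 − (-0.13839)·(2.05126 − 2.20000) / (-0.13839 − 2.54800) = 2.05126 − (0.02059)/(-2.68639) = 2.05892

2.059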